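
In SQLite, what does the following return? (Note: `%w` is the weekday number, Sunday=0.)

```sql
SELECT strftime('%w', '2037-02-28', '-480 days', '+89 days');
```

0

First apply '-480 days', '+89 days': 2037-02-28 → 2036-02-03.
2036-02-03 is a Sunday; with Sunday=0 that is 0.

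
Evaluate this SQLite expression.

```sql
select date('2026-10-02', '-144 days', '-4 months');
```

Applying '-144 days' to 2026-10-02: counting 144 days back gives 2026-05-11.
Adding -4 months to 2026-05-11 gives 2026-01-11.

2026-01-11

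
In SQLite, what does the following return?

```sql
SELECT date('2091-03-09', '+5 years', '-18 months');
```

Adding +5 years to 2091-03-09 gives 2096-03-09.
Adding -18 months to 2096-03-09 gives 2094-09-09.

2094-09-09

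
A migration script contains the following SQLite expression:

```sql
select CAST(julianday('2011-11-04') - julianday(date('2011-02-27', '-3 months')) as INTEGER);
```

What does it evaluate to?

342

Adding -3 months to 2011-02-27 gives 2010-11-27.
3 days remain in November 2010 after the 27th (30 − 27).
Full months from December 2010 through October 2011 contribute their day counts.
Then 4 days into November 2011.
Total: 3 + 31 + 31 + 28 + 31 + 30 + 31 + 30 + 31 + 31 + 30 + 31 + 4 = 342.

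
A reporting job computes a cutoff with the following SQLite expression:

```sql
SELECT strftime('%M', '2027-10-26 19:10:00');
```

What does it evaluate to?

10

`%M` extracts the 2-digit minute: 10.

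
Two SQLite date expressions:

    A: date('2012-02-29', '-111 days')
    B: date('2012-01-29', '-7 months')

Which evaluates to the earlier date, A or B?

B

A = 2011-11-10.
B = 2011-06-29.
B is earlier.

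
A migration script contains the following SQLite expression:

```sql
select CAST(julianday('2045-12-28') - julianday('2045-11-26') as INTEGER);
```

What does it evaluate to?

32

4 days remain in November 2045 after the 26th (30 − 26).
Then 28 days into December 2045.
Total: 4 + 28 = 32.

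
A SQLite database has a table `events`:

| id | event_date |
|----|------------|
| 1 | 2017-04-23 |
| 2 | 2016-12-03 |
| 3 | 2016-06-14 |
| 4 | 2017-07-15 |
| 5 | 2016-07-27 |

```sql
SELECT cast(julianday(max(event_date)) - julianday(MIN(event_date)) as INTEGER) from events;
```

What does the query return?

MIN = 2016-06-14, MAX = 2017-07-15.
16 days remain in June 2016 after the 14th (30 − 14).
Full months from July 2016 through June 2017 contribute their day counts.
Then 15 days into July 2017.
Total: 16 + 31 + 31 + 30 + 31 + 30 + 31 + 31 + 28 + 31 + 30 + 31 + 30 + 15 = 396.

396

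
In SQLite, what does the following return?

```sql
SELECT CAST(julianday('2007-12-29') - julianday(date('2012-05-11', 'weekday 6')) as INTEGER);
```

`weekday 6` advances to the next Saturday; 2012-05-11 is a Friday, so it moves forward to 2012-05-12.
2 days remain in December 2007 after the 29th (31 − 29).
Full months from January 2008 through April 2012 contribute their day counts.
Then 12 days into May 2012.
Total: 2 + 31 + 29 + 31 + 30 + 31 + 30 + 31 + 31 + 30 + 31 + 30 + 31 + 31 + 28 + 31 + 30 + 31 + 30 + 31 + 31 + 30 + 31 + 30 + 31 + 31 + 28 + 31 + 30 + 31 + 30 + 31 + 31 + 30 + 31 + 30 + 31 + 31 + 28 + 31 + 30 + 31 + 30 + 31 + 31 + 30 + 31 + 30 + 31 + 31 + 29 + 31 + 30 + 12 = 1596.
The subtraction is earlier − later, so the result is −1596 → -1596.

-1596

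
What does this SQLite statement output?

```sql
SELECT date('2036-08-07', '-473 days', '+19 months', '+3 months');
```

2037-02-22

Applying '-473 days' to 2036-08-07: counting 473 days back gives 2035-04-22.
Adding +19 months to 2035-04-22 gives 2036-11-22.
Adding +3 months to 2036-11-22 gives 2037-02-22.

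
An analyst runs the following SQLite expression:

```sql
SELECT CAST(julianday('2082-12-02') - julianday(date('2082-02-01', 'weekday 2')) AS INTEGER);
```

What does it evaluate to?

`weekday 2` advances to the next Tuesday; 2082-02-01 is a Sunday, so it moves forward to 2082-02-03.
25 days remain in February 2082 after the 3rd (28 − 3).
Full months from March 2082 through November 2082 contribute their day counts.
Then 2 days into December 2082.
Total: 25 + 31 + 30 + 31 + 30 + 31 + 31 + 30 + 31 + 30 + 2 = 302.

302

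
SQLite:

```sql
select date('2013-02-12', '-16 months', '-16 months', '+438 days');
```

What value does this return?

Adding -16 months to 2013-02-12 gives 2011-10-12.
Adding -16 months to 2011-10-12 gives 2010-06-12.
Applying '+438 days' to 2010-06-12: counting 438 days forward gives 2011-08-24.

2011-08-24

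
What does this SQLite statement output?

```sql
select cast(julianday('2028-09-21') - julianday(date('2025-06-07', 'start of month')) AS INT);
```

`start of month` rewinds 2025-06-07 to 2025-06-01.
29 days remain in June 2025 after the 1st (30 − 1).
Full months from July 2025 through August 2028 contribute their day counts.
Then 21 days into September 2028.
Total: 29 + 31 + 31 + 30 + 31 + 30 + 31 + 31 + 28 + 31 + 30 + 31 + 30 + 31 + 31 + 30 + 31 + 30 + 31 + 31 + 28 + 31 + 30 + 31 + 30 + 31 + 31 + 30 + 31 + 30 + 31 + 31 + 29 + 31 + 30 + 31 + 30 + 31 + 31 + 21 = 1208.

1208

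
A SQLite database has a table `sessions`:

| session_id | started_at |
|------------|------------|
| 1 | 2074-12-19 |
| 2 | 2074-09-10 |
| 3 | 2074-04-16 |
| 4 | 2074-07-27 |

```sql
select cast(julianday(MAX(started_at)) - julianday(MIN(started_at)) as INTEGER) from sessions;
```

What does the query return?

247

MIN = 2074-04-16, MAX = 2074-12-19.
14 days remain in April 2074 after the 16th (30 − 16).
Full months from May 2074 through November 2074 contribute their day counts.
Then 19 days into December 2074.
Total: 14 + 31 + 30 + 31 + 31 + 30 + 31 + 30 + 19 = 247.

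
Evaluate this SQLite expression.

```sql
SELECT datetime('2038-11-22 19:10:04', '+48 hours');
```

+48 hours from 2038-11-22 19:10:04 is 2038-11-24 19:10:04 (crosses midnight).

2038-11-24 19:10:04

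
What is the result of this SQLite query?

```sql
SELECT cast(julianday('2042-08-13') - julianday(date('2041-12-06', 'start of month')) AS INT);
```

255

`start of month` rewinds 2041-12-06 to 2041-12-01.
30 days remain in December 2041 after the 1st (31 − 1).
Full months from January 2042 through July 2042 contribute their day counts.
Then 13 days into August 2042.
Total: 30 + 31 + 28 + 31 + 30 + 31 + 30 + 31 + 13 = 255.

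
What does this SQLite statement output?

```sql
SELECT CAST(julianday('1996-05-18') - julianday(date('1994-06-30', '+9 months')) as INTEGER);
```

415

Adding +9 months to 1994-06-30 gives 1995-03-30.
1 day remains in March 1995 after the 30th (31 − 30).
Full months from April 1995 through April 1996 contribute their day counts.
Then 18 days into May 1996.
Total: 1 + 30 + 31 + 30 + 31 + 31 + 30 + 31 + 30 + 31 + 31 + 29 + 31 + 30 + 18 = 415.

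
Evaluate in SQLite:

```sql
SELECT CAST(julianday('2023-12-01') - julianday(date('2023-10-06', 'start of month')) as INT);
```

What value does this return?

61

`start of month` rewinds 2023-10-06 to 2023-10-01.
30 days remain in October 2023 after the 1st (31 − 1).
November 2023: 30 days.
Then 1 day into December 2023.
Total: 30 + 30 + 1 = 61.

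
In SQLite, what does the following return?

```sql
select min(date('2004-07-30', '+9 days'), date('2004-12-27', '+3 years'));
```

2004-08-08

date('2004-07-30', '+9 days') → 2004-08-08.
date('2004-12-27', '+3 years') → 2007-12-27.
Earlier of the two is 2004-08-08.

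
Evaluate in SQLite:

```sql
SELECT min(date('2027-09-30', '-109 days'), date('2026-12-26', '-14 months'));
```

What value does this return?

2025-10-26

date('2027-09-30', '-109 days') → 2027-06-13.
date('2026-12-26', '-14 months') → 2025-10-26.
Earlier of the two is 2025-10-26.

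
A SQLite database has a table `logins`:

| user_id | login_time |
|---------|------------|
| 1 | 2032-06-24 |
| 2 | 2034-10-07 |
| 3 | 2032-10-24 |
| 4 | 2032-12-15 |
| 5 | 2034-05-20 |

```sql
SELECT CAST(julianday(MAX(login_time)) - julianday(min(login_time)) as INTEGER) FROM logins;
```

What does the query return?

835

MIN = 2032-06-24, MAX = 2034-10-07.
6 days remain in June 2032 after the 24th (30 − 24).
Full months from July 2032 through September 2034 contribute their day counts.
Then 7 days into October 2034.
Total: 6 + 31 + 31 + 30 + 31 + 30 + 31 + 31 + 28 + 31 + 30 + 31 + 30 + 31 + 31 + 30 + 31 + 30 + 31 + 31 + 28 + 31 + 30 + 31 + 30 + 31 + 31 + 30 + 7 = 835.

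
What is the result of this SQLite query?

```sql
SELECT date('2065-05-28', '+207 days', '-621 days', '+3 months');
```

2064-07-09

Applying '+207 days' to 2065-05-28: counting 207 days forward gives 2065-12-21.
Applying '-621 days' to 2065-12-21: counting 621 days back gives 2064-04-09.
Adding +3 months to 2064-04-09 gives 2064-07-09.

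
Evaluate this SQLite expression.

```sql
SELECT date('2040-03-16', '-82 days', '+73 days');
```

2040-03-07

Applying '-82 days' to 2040-03-16: counting 82 days back gives 2039-12-25.
Applying '+73 days' to 2039-12-25: counting 73 days forward gives 2040-03-07.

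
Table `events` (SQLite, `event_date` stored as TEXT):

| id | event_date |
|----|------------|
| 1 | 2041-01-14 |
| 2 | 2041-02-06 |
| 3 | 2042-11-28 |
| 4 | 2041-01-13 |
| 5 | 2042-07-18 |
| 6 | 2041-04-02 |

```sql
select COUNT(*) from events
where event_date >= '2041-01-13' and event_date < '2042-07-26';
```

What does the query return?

Rows in [2041-01-13, 2042-07-26): 2041-01-14, 2041-02-06, 2041-01-13, 2042-07-18, 2041-04-02 → 5 rows.

5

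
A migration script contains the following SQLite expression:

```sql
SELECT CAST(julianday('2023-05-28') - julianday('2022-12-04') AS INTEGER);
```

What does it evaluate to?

27 days remain in December 2022 after the 4th (31 − 4).
January 2023: 31 days.
February 2023: 28 days.
March 2023: 31 days.
April 2023: 30 days.
Then 28 days into May 2023.
Total: 27 + 31 + 28 + 31 + 30 + 28 = 175.

175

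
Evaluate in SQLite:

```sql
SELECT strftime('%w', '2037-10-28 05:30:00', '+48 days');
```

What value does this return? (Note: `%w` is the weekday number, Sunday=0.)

2

First apply '+48 days': 2037-10-28 05:30:00 → 2037-12-15 05:30:00.
2037-12-15 is a Tuesday; with Sunday=0 that is 2.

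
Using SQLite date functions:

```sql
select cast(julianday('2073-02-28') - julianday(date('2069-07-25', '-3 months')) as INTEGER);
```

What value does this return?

1405

Adding -3 months to 2069-07-25 gives 2069-04-25.
5 days remain in April 2069 after the 25th (30 − 25).
Full months from May 2069 through January 2073 contribute their day counts.
Then 28 days into February 2073.
Total: 5 + 31 + 30 + 31 + 31 + 30 + 31 + 30 + 31 + 31 + 28 + 31 + 30 + 31 + 30 + 31 + 31 + 30 + 31 + 30 + 31 + 31 + 28 + 31 + 30 + 31 + 30 + 31 + 31 + 30 + 31 + 30 + 31 + 31 + 29 + 31 + 30 + 31 + 30 + 31 + 31 + 30 + 31 + 30 + 31 + 31 + 28 = 1405.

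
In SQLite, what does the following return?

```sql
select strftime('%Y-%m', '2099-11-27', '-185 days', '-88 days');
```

2099-02

First apply '-185 days', '-88 days': 2099-11-27 → 2099-02-27.
`%Y-%m` extracts the year-month: 2099-02.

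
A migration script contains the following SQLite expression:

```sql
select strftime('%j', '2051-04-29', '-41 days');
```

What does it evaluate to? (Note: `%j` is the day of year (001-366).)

078

First apply '-41 days': 2051-04-29 → 2051-03-19.
Day-of-year for 2051-03-19: days since 2051-01-01 inclusive = 78, zero-padded to 078.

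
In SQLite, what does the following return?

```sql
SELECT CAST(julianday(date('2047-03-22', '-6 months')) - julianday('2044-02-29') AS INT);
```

Adding -6 months to 2047-03-22 gives 2046-09-22.
0 days remain in February 2044 after the 29th (29 − 29).
Full months from March 2044 through August 2046 contribute their day counts.
Then 22 days into September 2046.
Total: 0 + 31 + 30 + 31 + 30 + 31 + 31 + 30 + 31 + 30 + 31 + 31 + 28 + 31 + 30 + 31 + 30 + 31 + 31 + 30 + 31 + 30 + 31 + 31 + 28 + 31 + 30 + 31 + 30 + 31 + 31 + 22 = 936.

936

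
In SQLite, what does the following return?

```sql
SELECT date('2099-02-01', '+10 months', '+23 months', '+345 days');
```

Adding +10 months to 2099-02-01 gives 2099-12-01.
Adding +23 months to 2099-12-01 gives 2101-11-01.
Applying '+345 days' to 2101-11-01: counting 345 days forward gives 2102-10-12.

2102-10-12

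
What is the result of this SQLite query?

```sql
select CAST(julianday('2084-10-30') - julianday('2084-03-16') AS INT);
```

228

15 days remain in March 2084 after the 16th (31 − 16).
Full months from April 2084 through September 2084 contribute their day counts.
Then 30 days into October 2084.
Total: 15 + 30 + 31 + 30 + 31 + 31 + 30 + 30 = 228.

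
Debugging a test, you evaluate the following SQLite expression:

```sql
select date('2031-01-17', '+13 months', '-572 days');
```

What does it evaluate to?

2030-07-25

Adding +13 months to 2031-01-17 gives 2032-02-17.
Applying '-572 days' to 2032-02-17: counting 572 days back gives 2030-07-25.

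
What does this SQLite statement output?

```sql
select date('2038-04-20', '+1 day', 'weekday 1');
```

2038-04-26

Advancing 1 more day within April lands on 2038-04-21.
`weekday 1` advances to the next Monday; 2038-04-21 is a Wednesday, so it moves forward to 2038-04-26.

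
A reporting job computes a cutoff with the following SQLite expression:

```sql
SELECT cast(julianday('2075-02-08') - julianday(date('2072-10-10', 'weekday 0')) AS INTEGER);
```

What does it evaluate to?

845

`weekday 0` advances to the next Sunday; 2072-10-10 is a Monday, so it moves forward to 2072-10-16.
15 days remain in October 2072 after the 16th (31 − 16).
Full months from November 2072 through January 2075 contribute their day counts.
Then 8 days into February 2075.
Total: 15 + 30 + 31 + 31 + 28 + 31 + 30 + 31 + 30 + 31 + 31 + 30 + 31 + 30 + 31 + 31 + 28 + 31 + 30 + 31 + 30 + 31 + 31 + 30 + 31 + 30 + 31 + 31 + 8 = 845.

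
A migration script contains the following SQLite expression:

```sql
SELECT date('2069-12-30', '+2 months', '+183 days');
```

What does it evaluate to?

2070-09-01

Adding +2 months to 2069-12-30 targets 2070-02-30. February 2070 has only 28 days, so SQLite normalizes the 2-day overflow forward to 2070-03-02.
Applying '+183 days' to 2070-03-02: counting 183 days forward gives 2070-09-01.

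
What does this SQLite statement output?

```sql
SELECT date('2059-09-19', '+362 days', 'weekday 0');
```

Applying '+362 days' to 2059-09-19: counting 362 days forward gives 2060-09-15.
`weekday 0` advances to the next Sunday; 2060-09-15 is a Wednesday, so it moves forward to 2060-09-19.

2060-09-19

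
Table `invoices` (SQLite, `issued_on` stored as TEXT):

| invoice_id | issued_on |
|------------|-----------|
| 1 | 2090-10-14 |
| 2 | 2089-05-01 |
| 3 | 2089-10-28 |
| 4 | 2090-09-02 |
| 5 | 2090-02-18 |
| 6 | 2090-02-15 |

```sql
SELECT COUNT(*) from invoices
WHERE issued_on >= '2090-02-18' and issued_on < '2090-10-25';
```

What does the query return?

Rows in [2090-02-18, 2090-10-25): 2090-10-14, 2090-09-02, 2090-02-18 → 3 rows.

3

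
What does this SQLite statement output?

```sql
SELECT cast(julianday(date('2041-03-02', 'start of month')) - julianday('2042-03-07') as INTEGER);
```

-371

`start of month` rewinds 2041-03-02 to 2041-03-01.
30 days remain in March 2041 after the 1st (31 − 1).
Full months from April 2041 through February 2042 contribute their day counts.
Then 7 days into March 2042.
Total: 30 + 30 + 31 + 30 + 31 + 31 + 30 + 31 + 30 + 31 + 31 + 28 + 7 = 371.
The subtraction is earlier − later, so the result is −371 → -371.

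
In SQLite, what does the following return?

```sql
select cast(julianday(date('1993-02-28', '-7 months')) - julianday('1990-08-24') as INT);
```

704

Adding -7 months to 1993-02-28 gives 1992-07-28.
7 days remain in August 1990 after the 24th (31 − 24).
Full months from September 1990 through June 1992 contribute their day counts.
Then 28 days into July 1992.
Total: 7 + 30 + 31 + 30 + 31 + 31 + 28 + 31 + 30 + 31 + 30 + 31 + 31 + 30 + 31 + 30 + 31 + 31 + 29 + 31 + 30 + 31 + 30 + 28 = 704.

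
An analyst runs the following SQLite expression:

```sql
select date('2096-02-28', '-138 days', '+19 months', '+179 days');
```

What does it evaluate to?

2097-11-08

Applying '-138 days' to 2096-02-28: counting 138 days back gives 2095-10-13.
Adding +19 months to 2095-10-13 gives 2097-05-13.
Applying '+179 days' to 2097-05-13: counting 179 days forward gives 2097-11-08.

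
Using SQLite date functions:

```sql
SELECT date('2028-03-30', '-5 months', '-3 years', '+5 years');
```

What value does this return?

2029-10-30

Adding -5 months to 2028-03-30 gives 2027-10-30.
Adding -3 years to 2027-10-30 gives 2024-10-30.
Adding +5 years to 2024-10-30 gives 2029-10-30.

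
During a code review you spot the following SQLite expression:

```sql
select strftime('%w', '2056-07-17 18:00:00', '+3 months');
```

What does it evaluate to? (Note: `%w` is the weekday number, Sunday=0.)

First apply '+3 months': 2056-07-17 18:00:00 → 2056-10-17 18:00:00.
2056-10-17 is a Tuesday; with Sunday=0 that is 2.

2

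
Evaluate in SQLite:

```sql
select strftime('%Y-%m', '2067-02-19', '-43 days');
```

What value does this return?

2067-01

First apply '-43 days': 2067-02-19 → 2067-01-07.
`%Y-%m` extracts the year-month: 2067-01.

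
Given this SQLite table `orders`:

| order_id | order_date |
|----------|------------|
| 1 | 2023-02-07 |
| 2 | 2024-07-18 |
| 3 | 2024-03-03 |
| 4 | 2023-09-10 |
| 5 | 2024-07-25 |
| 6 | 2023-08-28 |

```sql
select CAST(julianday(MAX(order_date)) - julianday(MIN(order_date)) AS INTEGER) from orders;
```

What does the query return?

MIN = 2023-02-07, MAX = 2024-07-25.
21 days remain in February 2023 after the 7th (28 − 7).
Full months from March 2023 through June 2024 contribute their day counts.
Then 25 days into July 2024.
Total: 21 + 31 + 30 + 31 + 30 + 31 + 31 + 30 + 31 + 30 + 31 + 31 + 29 + 31 + 30 + 31 + 30 + 25 = 534.

534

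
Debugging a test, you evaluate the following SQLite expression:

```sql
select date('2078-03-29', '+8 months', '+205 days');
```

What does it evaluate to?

2079-06-22

Adding +8 months to 2078-03-29 gives 2078-11-29.
Applying '+205 days' to 2078-11-29: counting 205 days forward gives 2079-06-22.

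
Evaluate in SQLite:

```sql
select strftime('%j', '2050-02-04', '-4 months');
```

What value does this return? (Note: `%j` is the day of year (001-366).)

First apply '-4 months': 2050-02-04 → 2049-10-04.
Day-of-year for 2049-10-04: days since 2049-01-01 inclusive = 277, zero-padded to 277.

277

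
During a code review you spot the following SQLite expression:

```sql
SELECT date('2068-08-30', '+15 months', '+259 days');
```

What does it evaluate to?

2070-08-16

Adding +15 months to 2068-08-30 gives 2069-11-30.
Applying '+259 days' to 2069-11-30: counting 259 days forward gives 2070-08-16.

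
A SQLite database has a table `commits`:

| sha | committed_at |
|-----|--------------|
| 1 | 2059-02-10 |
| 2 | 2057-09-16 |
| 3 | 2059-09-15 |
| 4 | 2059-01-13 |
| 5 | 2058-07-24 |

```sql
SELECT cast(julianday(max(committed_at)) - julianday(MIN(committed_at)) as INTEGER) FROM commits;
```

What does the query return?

MIN = 2057-09-16, MAX = 2059-09-15.
14 days remain in September 2057 after the 16th (30 − 16).
Full months from October 2057 through August 2059 contribute their day counts.
Then 15 days into September 2059.
Total: 14 + 31 + 30 + 31 + 31 + 28 + 31 + 30 + 31 + 30 + 31 + 31 + 30 + 31 + 30 + 31 + 31 + 28 + 31 + 30 + 31 + 30 + 31 + 31 + 15 = 729.

729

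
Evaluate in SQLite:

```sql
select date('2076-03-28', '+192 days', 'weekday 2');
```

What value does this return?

2076-10-06

Applying '+192 days' to 2076-03-28: counting 192 days forward gives 2076-10-06.
`weekday 2` advances to the next Tuesday; 2076-10-06 is already a Tuesday, so it stays at 2076-10-06.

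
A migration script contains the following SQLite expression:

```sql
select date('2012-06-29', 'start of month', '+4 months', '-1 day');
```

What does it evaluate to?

`start of month` rewinds 2012-06-29 to 2012-06-01.
Adding +4 months to 2012-06-01 gives 2012-10-01.
Going back 1 day from 2012-10-01 reaches 2012-09-30 (last day of September, 30 days).

2012-09-30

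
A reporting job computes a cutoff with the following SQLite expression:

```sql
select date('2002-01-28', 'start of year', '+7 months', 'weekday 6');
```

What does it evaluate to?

2002-08-03

`start of year` rewinds 2002-01-28 to 2002-01-01.
Adding +7 months to 2002-01-01 gives 2002-08-01.
`weekday 6` advances to the next Saturday; 2002-08-01 is a Thursday, so it moves forward to 2002-08-03.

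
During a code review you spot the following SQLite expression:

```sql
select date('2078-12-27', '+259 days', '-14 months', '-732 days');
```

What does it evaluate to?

Applying '+259 days' to 2078-12-27: counting 259 days forward gives 2079-09-12.
Adding -14 months to 2079-09-12 gives 2078-07-12.
Applying '-732 days' to 2078-07-12: counting 732 days back gives 2076-07-10.

2076-07-10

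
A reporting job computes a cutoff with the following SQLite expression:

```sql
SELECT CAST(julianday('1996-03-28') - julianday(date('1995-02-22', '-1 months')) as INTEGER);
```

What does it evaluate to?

431

Adding -1 month to 1995-02-22 gives 1995-01-22.
9 days remain in January 1995 after the 22nd (31 − 22).
Full months from February 1995 through February 1996 contribute their day counts.
Then 28 days into March 1996.
Total: 9 + 28 + 31 + 30 + 31 + 30 + 31 + 31 + 30 + 31 + 30 + 31 + 31 + 29 + 28 = 431.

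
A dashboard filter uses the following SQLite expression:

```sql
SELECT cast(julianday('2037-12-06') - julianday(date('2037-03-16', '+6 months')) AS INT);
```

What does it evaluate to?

81

Adding +6 months to 2037-03-16 gives 2037-09-16.
14 days remain in September 2037 after the 16th (30 − 16).
October 2037: 31 days.
November 2037: 30 days.
Then 6 days into December 2037.
Total: 14 + 31 + 30 + 6 = 81.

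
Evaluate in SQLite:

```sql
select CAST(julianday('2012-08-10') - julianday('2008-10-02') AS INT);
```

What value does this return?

29 days remain in October 2008 after the 2nd (31 − 2).
Full months from November 2008 through July 2012 contribute their day counts.
Then 10 days into August 2012.
Total: 29 + 30 + 31 + 31 + 28 + 31 + 30 + 31 + 30 + 31 + 31 + 30 + 31 + 30 + 31 + 31 + 28 + 31 + 30 + 31 + 30 + 31 + 31 + 30 + 31 + 30 + 31 + 31 + 28 + 31 + 30 + 31 + 30 + 31 + 31 + 30 + 31 + 30 + 31 + 31 + 29 + 31 + 30 + 31 + 30 + 31 + 10 = 1408.

1408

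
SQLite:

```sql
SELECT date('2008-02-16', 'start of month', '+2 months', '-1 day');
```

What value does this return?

2008-03-31

`start of month` rewinds 2008-02-16 to 2008-02-01.
Adding +2 months to 2008-02-01 gives 2008-04-01.
Going back 1 day from 2008-04-01 reaches 2008-03-31 (last day of March, 31 days).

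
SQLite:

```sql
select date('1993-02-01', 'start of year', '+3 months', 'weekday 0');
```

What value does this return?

1993-04-04

`start of year` rewinds 1993-02-01 to 1993-01-01.
Adding +3 months to 1993-01-01 gives 1993-04-01.
`weekday 0` advances to the next Sunday; 1993-04-01 is a Thursday, so it moves forward to 1993-04-04.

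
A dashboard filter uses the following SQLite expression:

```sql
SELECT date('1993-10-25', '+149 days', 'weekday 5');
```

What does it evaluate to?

1994-03-25

Applying '+149 days' to 1993-10-25: counting 149 days forward gives 1994-03-23.
`weekday 5` advances to the next Friday; 1994-03-23 is a Wednesday, so it moves forward to 1994-03-25.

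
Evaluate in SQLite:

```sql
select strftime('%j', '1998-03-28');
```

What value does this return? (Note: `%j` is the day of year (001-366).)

087

Day-of-year for 1998-03-28: days since 1998-01-01 inclusive = 87, zero-padded to 087.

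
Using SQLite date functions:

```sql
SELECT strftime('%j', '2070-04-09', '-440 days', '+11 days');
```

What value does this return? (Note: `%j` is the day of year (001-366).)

First apply '-440 days', '+11 days': 2070-04-09 → 2069-02-04.
Day-of-year for 2069-02-04: days since 2069-01-01 inclusive = 35, zero-padded to 035.

035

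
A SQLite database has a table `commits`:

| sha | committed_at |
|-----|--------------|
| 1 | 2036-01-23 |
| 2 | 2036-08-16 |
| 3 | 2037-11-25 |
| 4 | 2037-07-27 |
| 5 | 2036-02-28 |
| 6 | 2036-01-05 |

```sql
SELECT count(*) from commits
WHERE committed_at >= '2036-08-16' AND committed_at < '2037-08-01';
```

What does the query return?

Rows in [2036-08-16, 2037-08-01): 2036-08-16, 2037-07-27 → 2 rows.

2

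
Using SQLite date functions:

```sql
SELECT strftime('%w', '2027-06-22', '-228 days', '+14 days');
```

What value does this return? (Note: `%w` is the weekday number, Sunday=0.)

5

First apply '-228 days', '+14 days': 2027-06-22 → 2026-11-20.
2026-11-20 is a Friday; with Sunday=0 that is 5.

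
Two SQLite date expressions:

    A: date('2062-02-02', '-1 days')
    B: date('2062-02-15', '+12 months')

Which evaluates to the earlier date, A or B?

A = 2062-02-01.
B = 2063-02-15.
A is earlier.

A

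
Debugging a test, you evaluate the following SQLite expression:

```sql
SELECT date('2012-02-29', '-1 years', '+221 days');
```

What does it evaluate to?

Adding -1 year to 2012-02-29 targets 2011-02-29, but 2011 is not a leap year, so SQLite normalizes to 2011-03-01.
Applying '+221 days' to 2011-03-01: counting 221 days forward gives 2011-10-08.

2011-10-08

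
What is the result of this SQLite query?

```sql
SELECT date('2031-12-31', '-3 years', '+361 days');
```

Adding -3 years to 2031-12-31 gives 2028-12-31.
Applying '+361 days' to 2028-12-31: counting 361 days forward gives 2029-12-27.

2029-12-27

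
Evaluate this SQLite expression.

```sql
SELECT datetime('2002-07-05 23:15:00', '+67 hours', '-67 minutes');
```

+67 hours from 2002-07-05 23:15:00 is 2002-07-08 18:15:00 (crosses midnight).
67 minutes = 1h 7m; -67 minutes from 2002-07-08 18:15:00 is 2002-07-08 17:08:00.

2002-07-08 17:08:00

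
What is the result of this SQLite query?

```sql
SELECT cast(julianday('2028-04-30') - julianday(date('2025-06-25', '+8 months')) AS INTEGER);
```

Adding +8 months to 2025-06-25 gives 2026-02-25.
3 days remain in February 2026 after the 25th (28 − 25).
Full months from March 2026 through March 2028 contribute their day counts.
Then 30 days into April 2028.
Total: 3 + 31 + 30 + 31 + 30 + 31 + 31 + 30 + 31 + 30 + 31 + 31 + 28 + 31 + 30 + 31 + 30 + 31 + 31 + 30 + 31 + 30 + 31 + 31 + 29 + 31 + 30 = 795.

795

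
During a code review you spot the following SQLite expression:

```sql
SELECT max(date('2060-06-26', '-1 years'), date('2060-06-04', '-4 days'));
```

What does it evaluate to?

2060-05-31

date('2060-06-26', '-1 years') → 2059-06-26.
date('2060-06-04', '-4 days') → 2060-05-31.
Later of the two is 2060-05-31.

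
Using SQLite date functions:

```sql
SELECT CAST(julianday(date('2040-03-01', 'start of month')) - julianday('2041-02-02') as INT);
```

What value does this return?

`start of month` rewinds 2040-03-01 to 2040-03-01.
30 days remain in March 2040 after the 1st (31 − 1).
Full months from April 2040 through January 2041 contribute their day counts.
Then 2 days into February 2041.
Total: 30 + 30 + 31 + 30 + 31 + 31 + 30 + 31 + 30 + 31 + 31 + 2 = 338.
The subtraction is earlier − later, so the result is −338 → -338.

-338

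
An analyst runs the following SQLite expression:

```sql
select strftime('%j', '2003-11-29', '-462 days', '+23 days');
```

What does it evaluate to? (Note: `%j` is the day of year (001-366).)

First apply '-462 days', '+23 days': 2003-11-29 → 2002-09-16.
Day-of-year for 2002-09-16: days since 2002-01-01 inclusive = 259, zero-padded to 259.

259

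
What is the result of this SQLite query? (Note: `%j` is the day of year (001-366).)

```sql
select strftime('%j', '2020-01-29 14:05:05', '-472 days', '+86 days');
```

008

First apply '-472 days', '+86 days': 2020-01-29 14:05:05 → 2019-01-08 14:05:05.
Day-of-year for 2019-01-08: days since 2019-01-01 inclusive = 8, zero-padded to 008.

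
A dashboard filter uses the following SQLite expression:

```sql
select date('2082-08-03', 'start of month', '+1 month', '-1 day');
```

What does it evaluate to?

2082-08-31

`start of month` rewinds 2082-08-03 to 2082-08-01.
Adding +1 month to 2082-08-01 gives 2082-09-01.
Going back 1 day from 2082-09-01 reaches 2082-08-31 (last day of August, 31 days).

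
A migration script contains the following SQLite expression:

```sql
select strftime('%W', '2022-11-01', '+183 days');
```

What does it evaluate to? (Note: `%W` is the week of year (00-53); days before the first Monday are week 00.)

First apply '+183 days': 2022-11-01 → 2023-05-03.
2023-05-03 is a Wednesday. SQLite's %W counts Mondays since the year started; the result is 18.

18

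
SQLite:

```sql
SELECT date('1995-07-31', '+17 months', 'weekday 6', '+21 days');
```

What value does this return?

1997-01-25

Adding +17 months to 1995-07-31 gives 1996-12-31.
`weekday 6` advances to the next Saturday; 1996-12-31 is a Tuesday, so it moves forward to 1997-01-04.
Advancing 21 more days within January lands on 1997-01-25.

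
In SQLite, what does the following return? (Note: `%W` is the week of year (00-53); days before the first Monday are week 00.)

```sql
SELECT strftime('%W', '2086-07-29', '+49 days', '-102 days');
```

22

First apply '+49 days', '-102 days': 2086-07-29 → 2086-06-06.
2086-06-06 is a Thursday. SQLite's %W counts Mondays since the year started; the result is 22.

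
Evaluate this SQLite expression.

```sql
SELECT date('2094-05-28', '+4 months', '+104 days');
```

2095-01-10

Adding +4 months to 2094-05-28 gives 2094-09-28.
Applying '+104 days' to 2094-09-28: counting 104 days forward gives 2095-01-10.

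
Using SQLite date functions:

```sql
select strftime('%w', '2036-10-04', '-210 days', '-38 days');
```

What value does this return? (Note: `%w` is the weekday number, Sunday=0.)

3

First apply '-210 days', '-38 days': 2036-10-04 → 2036-01-30.
2036-01-30 is a Wednesday; with Sunday=0 that is 3.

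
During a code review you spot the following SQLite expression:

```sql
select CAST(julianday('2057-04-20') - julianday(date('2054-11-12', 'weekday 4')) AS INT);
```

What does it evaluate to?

890

`weekday 4` advances to the next Thursday; 2054-11-12 is already a Thursday, so it stays at 2054-11-12.
18 days remain in November 2054 after the 12th (30 − 12).
Full months from December 2054 through March 2057 contribute their day counts.
Then 20 days into April 2057.
Total: 18 + 31 + 31 + 28 + 31 + 30 + 31 + 30 + 31 + 31 + 30 + 31 + 30 + 31 + 31 + 29 + 31 + 30 + 31 + 30 + 31 + 31 + 30 + 31 + 30 + 31 + 31 + 28 + 31 + 20 = 890.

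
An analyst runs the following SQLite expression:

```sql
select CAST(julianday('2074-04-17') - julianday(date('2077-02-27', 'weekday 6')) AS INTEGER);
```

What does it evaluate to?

`weekday 6` advances to the next Saturday; 2077-02-27 is already a Saturday, so it stays at 2077-02-27.
13 days remain in April 2074 after the 17th (30 − 17).
Full months from May 2074 through January 2077 contribute their day counts.
Then 27 days into February 2077.
Total: 13 + 31 + 30 + 31 + 31 + 30 + 31 + 30 + 31 + 31 + 28 + 31 + 30 + 31 + 30 + 31 + 31 + 30 + 31 + 30 + 31 + 31 + 29 + 31 + 30 + 31 + 30 + 31 + 31 + 30 + 31 + 30 + 31 + 31 + 27 = 1047.
The subtraction is earlier − later, so the result is −1047 → -1047.

-1047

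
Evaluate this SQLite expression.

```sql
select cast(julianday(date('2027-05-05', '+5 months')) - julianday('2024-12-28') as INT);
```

Adding +5 months to 2027-05-05 gives 2027-10-05.
3 days remain in December 2024 after the 28th (31 − 28).
Full months from January 2025 through September 2027 contribute their day counts.
Then 5 days into October 2027.
Total: 3 + 31 + 28 + 31 + 30 + 31 + 30 + 31 + 31 + 30 + 31 + 30 + 31 + 31 + 28 + 31 + 30 + 31 + 30 + 31 + 31 + 30 + 31 + 30 + 31 + 31 + 28 + 31 + 30 + 31 + 30 + 31 + 31 + 30 + 5 = 1011.

1011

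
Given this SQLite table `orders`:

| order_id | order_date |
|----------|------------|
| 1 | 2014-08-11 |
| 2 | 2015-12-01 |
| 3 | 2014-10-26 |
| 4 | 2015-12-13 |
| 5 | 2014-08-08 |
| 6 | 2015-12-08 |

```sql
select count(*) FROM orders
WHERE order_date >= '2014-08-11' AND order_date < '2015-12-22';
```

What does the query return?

Rows in [2014-08-11, 2015-12-22): 2014-08-11, 2015-12-01, 2014-10-26, 2015-12-13, 2015-12-08 → 5 rows.

5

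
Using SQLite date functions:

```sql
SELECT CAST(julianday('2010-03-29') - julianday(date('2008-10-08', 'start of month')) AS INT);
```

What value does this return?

`start of month` rewinds 2008-10-08 to 2008-10-01.
30 days remain in October 2008 after the 1st (31 − 1).
Full months from November 2008 through February 2010 contribute their day counts.
Then 29 days into March 2010.
Total: 30 + 30 + 31 + 31 + 28 + 31 + 30 + 31 + 30 + 31 + 31 + 30 + 31 + 30 + 31 + 31 + 28 + 29 = 544.

544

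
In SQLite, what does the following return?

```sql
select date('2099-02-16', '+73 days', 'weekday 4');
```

2099-04-30

Applying '+73 days' to 2099-02-16: counting 73 days forward gives 2099-04-30.
`weekday 4` advances to the next Thursday; 2099-04-30 is already a Thursday, so it stays at 2099-04-30.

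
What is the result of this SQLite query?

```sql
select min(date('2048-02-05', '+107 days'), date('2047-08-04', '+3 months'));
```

date('2048-02-05', '+107 days') → 2048-05-22.
date('2047-08-04', '+3 months') → 2047-11-04.
Earlier of the two is 2047-11-04.

2047-11-04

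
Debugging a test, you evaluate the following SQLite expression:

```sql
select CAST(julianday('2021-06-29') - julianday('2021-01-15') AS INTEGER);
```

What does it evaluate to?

165

16 days remain in January 2021 after the 15th (31 − 15).
February 2021: 28 days.
March 2021: 31 days.
April 2021: 30 days.
May 2021: 31 days.
Then 29 days into June 2021.
Total: 16 + 28 + 31 + 30 + 31 + 29 = 165.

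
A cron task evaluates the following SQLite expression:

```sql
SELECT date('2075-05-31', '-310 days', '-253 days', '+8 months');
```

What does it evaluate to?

2074-07-14

Applying '-310 days' to 2075-05-31: counting 310 days back gives 2074-07-25.
Applying '-253 days' to 2074-07-25: counting 253 days back gives 2073-11-14.
Adding +8 months to 2073-11-14 gives 2074-07-14.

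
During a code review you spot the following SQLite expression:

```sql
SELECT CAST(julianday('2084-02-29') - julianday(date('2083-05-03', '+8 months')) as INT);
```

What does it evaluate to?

Adding +8 months to 2083-05-03 gives 2084-01-03.
28 days remain in January 2084 after the 3rd (31 − 3).
Then 29 days into February 2084.
Total: 28 + 29 = 57.

57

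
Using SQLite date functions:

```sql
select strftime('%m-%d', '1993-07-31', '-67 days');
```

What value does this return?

05-25

First apply '-67 days': 1993-07-31 → 1993-05-25.
`%m-%d` extracts the month-day: 05-25.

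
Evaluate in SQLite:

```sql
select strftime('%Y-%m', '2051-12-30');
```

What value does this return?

`%Y-%m` extracts the year-month: 2051-12.

2051-12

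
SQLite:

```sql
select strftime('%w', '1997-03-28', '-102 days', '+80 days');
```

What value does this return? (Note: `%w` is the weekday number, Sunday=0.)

First apply '-102 days', '+80 days': 1997-03-28 → 1997-03-06.
1997-03-06 is a Thursday; with Sunday=0 that is 4.

4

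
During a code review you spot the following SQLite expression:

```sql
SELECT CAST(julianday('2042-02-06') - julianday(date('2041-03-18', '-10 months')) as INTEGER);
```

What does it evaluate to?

629

Adding -10 months to 2041-03-18 gives 2040-05-18.
13 days remain in May 2040 after the 18th (31 − 18).
Full months from June 2040 through January 2042 contribute their day counts.
Then 6 days into February 2042.
Total: 13 + 30 + 31 + 31 + 30 + 31 + 30 + 31 + 31 + 28 + 31 + 30 + 31 + 30 + 31 + 31 + 30 + 31 + 30 + 31 + 31 + 6 = 629.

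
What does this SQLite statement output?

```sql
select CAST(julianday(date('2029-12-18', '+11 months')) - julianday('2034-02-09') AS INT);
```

-1179

Adding +11 months to 2029-12-18 gives 2030-11-18.
12 days remain in November 2030 after the 18th (30 − 18).
Full months from December 2030 through January 2034 contribute their day counts.
Then 9 days into February 2034.
Total: 12 + 31 + 31 + 28 + 31 + 30 + 31 + 30 + 31 + 31 + 30 + 31 + 30 + 31 + 31 + 29 + 31 + 30 + 31 + 30 + 31 + 31 + 30 + 31 + 30 + 31 + 31 + 28 + 31 + 30 + 31 + 30 + 31 + 31 + 30 + 31 + 30 + 31 + 31 + 9 = 1179.
The subtraction is earlier − later, so the result is −1179 → -1179.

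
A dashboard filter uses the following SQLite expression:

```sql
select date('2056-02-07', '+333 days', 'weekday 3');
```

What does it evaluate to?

2057-01-10

Applying '+333 days' to 2056-02-07: counting 333 days forward gives 2057-01-05.
`weekday 3` advances to the next Wednesday; 2057-01-05 is a Friday, so it moves forward to 2057-01-10.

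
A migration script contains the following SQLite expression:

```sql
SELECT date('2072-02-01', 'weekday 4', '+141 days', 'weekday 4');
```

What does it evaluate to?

2072-06-30

`weekday 4` advances to the next Thursday; 2072-02-01 is a Monday, so it moves forward to 2072-02-04.
Applying '+141 days' to 2072-02-04: counting 141 days forward gives 2072-06-24.
`weekday 4` advances to the next Thursday; 2072-06-24 is a Friday, so it moves forward to 2072-06-30.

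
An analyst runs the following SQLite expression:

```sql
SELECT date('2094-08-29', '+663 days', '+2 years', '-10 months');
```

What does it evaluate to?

2097-08-22

Applying '+663 days' to 2094-08-29: counting 663 days forward gives 2096-06-22.
Adding +2 years to 2096-06-22 gives 2098-06-22.
Adding -10 months to 2098-06-22 gives 2097-08-22.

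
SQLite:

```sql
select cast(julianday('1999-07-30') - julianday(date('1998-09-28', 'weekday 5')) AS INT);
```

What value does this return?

`weekday 5` advances to the next Friday; 1998-09-28 is a Monday, so it moves forward to 1998-10-02.
29 days remain in October 1998 after the 2nd (31 − 2).
Full months from November 1998 through June 1999 contribute their day counts.
Then 30 days into July 1999.
Total: 29 + 30 + 31 + 31 + 28 + 31 + 30 + 31 + 30 + 30 = 301.

301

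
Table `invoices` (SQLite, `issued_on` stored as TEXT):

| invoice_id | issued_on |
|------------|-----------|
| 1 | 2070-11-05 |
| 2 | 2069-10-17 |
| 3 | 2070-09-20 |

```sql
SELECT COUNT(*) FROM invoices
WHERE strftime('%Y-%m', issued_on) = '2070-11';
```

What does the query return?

Rows with year-month 2070-11: 2070-11-05 → 1.

1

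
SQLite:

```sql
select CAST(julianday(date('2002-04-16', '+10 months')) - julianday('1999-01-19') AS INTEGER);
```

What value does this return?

1489

Adding +10 months to 2002-04-16 gives 2003-02-16.
12 days remain in January 1999 after the 19th (31 − 19).
Full months from February 1999 through January 2003 contribute their day counts.
Then 16 days into February 2003.
Total: 12 + 28 + 31 + 30 + 31 + 30 + 31 + 31 + 30 + 31 + 30 + 31 + 31 + 29 + 31 + 30 + 31 + 30 + 31 + 31 + 30 + 31 + 30 + 31 + 31 + 28 + 31 + 30 + 31 + 30 + 31 + 31 + 30 + 31 + 30 + 31 + 31 + 28 + 31 + 30 + 31 + 30 + 31 + 31 + 30 + 31 + 30 + 31 + 31 + 16 = 1489.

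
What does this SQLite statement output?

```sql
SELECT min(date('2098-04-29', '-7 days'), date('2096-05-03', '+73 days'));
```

2096-07-15

date('2098-04-29', '-7 days') → 2098-04-22.
date('2096-05-03', '+73 days') → 2096-07-15.
Earlier of the two is 2096-07-15.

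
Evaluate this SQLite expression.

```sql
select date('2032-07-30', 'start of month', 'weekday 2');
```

2032-07-06

`start of month` rewinds 2032-07-30 to 2032-07-01.
`weekday 2` advances to the next Tuesday; 2032-07-01 is a Thursday, so it moves forward to 2032-07-06.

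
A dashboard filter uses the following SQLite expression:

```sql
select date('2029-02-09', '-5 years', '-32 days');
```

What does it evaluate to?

Adding -5 years to 2029-02-09 gives 2024-02-09.
Going back 9 days from 2024-02-09 reaches 2024-01-31 (last day of January, 31 days).
Going back 23 days within January lands on 2024-01-08.

2024-01-08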